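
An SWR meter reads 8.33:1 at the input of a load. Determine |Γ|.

|Γ| = (S − 1)/(S + 1) = (8.33 − 1)/(8.33 + 1) = 7.33/9.33

|Γ| ≈ 0.786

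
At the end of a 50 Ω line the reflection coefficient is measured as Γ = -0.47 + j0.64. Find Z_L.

Z_L ≈ 7.19 + j24.9 Ω

Z_L = Z_0·(1 + Γ)/(1 − Γ) = 50·(0.53 + j0.64)/(1.47 − j0.64)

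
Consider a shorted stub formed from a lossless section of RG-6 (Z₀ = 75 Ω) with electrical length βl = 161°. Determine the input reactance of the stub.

tan(βl) = -0.344
For a shorted stub, Z_in = jZ_0·tan(βl)

X_in ≈ -25.8 Ω (capacitive)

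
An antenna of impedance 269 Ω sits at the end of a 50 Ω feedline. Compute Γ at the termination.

Γ = (Z_L − Z_0)/(Z_L + Z_0) = (269 − 50)/(269 + 50) = 219/319

Γ = 0.687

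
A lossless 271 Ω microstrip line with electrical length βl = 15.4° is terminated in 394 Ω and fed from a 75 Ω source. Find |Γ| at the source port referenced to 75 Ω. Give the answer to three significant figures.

|Γ| ≈ 0.67

tan(βl) = 0.275
Z_in = Z_0·(Z_L + jZ_0·tanβl)/(Z_0 + jZ_L·tanβl) = 365 − j71.6 Ω
Γ_s = (Z_in − Z_s)/(Z_in + Z_s) = (290 − j71.6)/(440 − j71.6), |Γ_s| = 0.67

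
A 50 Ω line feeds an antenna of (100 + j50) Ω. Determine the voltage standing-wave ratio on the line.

Γ = (Z_L − Z_0)/(Z_L + Z_0) = (50 + j50)/(150 + j50)
|Γ| = 70.7/158 = 0.447
VSWR = (1 + |Γ|)/(1 − |Γ|) = 1.45/0.553

VSWR ≈ 2.62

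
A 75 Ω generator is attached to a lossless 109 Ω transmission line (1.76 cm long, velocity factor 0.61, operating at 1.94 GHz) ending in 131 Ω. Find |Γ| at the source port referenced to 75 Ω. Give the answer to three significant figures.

λ = v/f = 0.61·c / 1.94 GHz = 0.0943 m
βl = 2π·l/λ = 2π × 0.187 = 67.2°
tan(βl) = 2.38
Z_in = Z_0·(Z_L + jZ_0·tanβl)/(Z_0 + jZ_L·tanβl) = 95.1 − j12.6 Ω
Γ_s = (Z_in − Z_s)/(Z_in + Z_s) = (20.1 − j12.6)/(170 − j12.6), |Γ_s| = 0.139

|Γ| ≈ 0.139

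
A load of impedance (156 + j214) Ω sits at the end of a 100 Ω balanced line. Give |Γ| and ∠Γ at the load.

Γ = (Z_L − Z_0)/(Z_L + Z_0) = (56 + j214)/(256 + j214)
|Γ| = 221/334 = 0.663

Γ ≈ 0.663 ∠ 35.4°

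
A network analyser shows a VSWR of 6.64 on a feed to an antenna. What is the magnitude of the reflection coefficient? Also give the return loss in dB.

|Γ| ≈ 0.738; return loss ≈ 2.64 dB

|Γ| = (S − 1)/(S + 1) = (6.64 − 1)/(6.64 + 1) = 5.64/7.64
RL = −20·log₁₀|Γ| = −20·log₁₀(0.738)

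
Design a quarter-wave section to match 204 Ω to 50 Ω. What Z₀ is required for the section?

Z_qwt = √(Z_0·R_L) = √(50 × 204) = √10200

Z_qwt ≈ 101 Ω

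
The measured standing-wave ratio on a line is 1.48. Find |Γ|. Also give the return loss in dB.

|Γ| = (S − 1)/(S + 1) = (1.48 − 1)/(1.48 + 1) = 0.48/2.48
RL = −20·log₁₀|Γ| = −20·log₁₀(0.194)

|Γ| ≈ 0.194; return loss ≈ 14.3 dB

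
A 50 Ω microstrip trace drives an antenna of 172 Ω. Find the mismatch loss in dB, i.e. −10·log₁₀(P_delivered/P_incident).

mismatch loss ≈ 1.56 dB

Γ = (172 − 50)/(172 + 50) = 0.55
|Γ|² = 0.302, so P_del/P_inc = 1 − |Γ|² = 0.698
ML = −10·log₁₀(1 − |Γ|²)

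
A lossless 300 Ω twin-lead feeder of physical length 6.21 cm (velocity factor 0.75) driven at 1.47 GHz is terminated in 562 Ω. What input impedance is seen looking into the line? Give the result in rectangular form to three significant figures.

Z_in ≈ 315 + j196 Ω

λ = v/f = 0.75·c / 1.47 GHz = 0.153 m
βl = 2π·l/λ = 2π × 0.406 = 146°
tan(βl) = tan(146°) = -0.673
Z_in = Z_0·(Z_L + jZ_0·tanβl)/(Z_0 + jZ_L·tanβl)
     = 300·(562 − j202)/(300 − j378)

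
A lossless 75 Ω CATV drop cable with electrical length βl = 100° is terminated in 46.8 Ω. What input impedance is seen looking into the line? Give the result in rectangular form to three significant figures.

Z_in ≈ 115 − j19.2 Ω

tan(βl) = tan(100°) = -5.67
Z_in = Z_0·(Z_L + jZ_0·tanβl)/(Z_0 + jZ_L·tanβl)
     = 75·(46.8 − j425)/(75 − j265)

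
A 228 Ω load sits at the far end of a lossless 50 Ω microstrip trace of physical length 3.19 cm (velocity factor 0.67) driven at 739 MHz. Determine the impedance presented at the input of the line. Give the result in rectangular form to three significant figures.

λ = v/f = 0.67·c / 739 MHz = 0.272 m
βl = 2π·l/λ = 2π × 0.117 = 42.2°
tan(βl) = tan(42.2°) = 0.907
Z_in = Z_0·(Z_L + jZ_0·tanβl)/(Z_0 + jZ_L·tanβl)
     = 50·(228 + j45.4)/(50 + j207)

Z_in ≈ 22.9 − j49.6 Ω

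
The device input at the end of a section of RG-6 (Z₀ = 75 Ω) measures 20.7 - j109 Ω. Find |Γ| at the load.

Γ = (Z_L − Z_0)/(Z_L + Z_0) = (-54.3 − j109)/(95.7 − j109)
|Γ| = 122/145

|Γ| ≈ 0.84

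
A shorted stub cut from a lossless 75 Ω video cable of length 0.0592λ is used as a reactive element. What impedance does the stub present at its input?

βl = 2π × 0.0592 = 21.3°
tan(βl) = 0.39
For a shorted stub, Z_in = jZ_0·tan(βl)

Z_in ≈ +j29.3 Ω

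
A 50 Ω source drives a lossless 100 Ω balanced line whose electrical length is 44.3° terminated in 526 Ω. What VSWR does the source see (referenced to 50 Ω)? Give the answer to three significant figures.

tan(βl) = 0.976
Z_in = Z_0·(Z_L + jZ_0·tanβl)/(Z_0 + jZ_L·tanβl) = 37.5 − j95.2 Ω
Γ_s = (Z_in − Z_s)/(Z_in + Z_s) = (-12.5 − j95.2)/(87.5 − j95.2), |Γ_s| = 0.742
VSWR = (1 + |Γ_s|)/(1 − |Γ_s|)

VSWR ≈ 6.76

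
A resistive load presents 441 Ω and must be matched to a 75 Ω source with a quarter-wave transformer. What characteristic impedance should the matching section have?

Z_qwt = √(Z_0·R_L) = √(75 × 441) = √33080

Z_qwt ≈ 182 Ω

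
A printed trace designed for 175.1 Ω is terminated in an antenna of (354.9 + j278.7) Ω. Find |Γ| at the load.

|Γ| ≈ 0.554

Γ = (Z_L − Z_0)/(Z_L + Z_0) = (179.8 + j278.7)/(530 + j278.7)
|Γ| = 332/599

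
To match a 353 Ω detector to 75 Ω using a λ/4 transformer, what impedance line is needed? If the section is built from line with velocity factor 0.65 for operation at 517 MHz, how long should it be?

Z_qwt = √(Z_0·R_L) = √(75 × 353) = √26480
λ = 0.65·c/f = 0.377 m, so l = λ/4 = 0.0943 m

Z_qwt ≈ 163 Ω; length ≈ 9.43 cm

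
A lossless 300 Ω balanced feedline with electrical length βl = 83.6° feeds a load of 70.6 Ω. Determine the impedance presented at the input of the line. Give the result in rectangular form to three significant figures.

Z_in ≈ 1050 + j468 Ω

tan(βl) = tan(83.6°) = 8.92
Z_in = Z_0·(Z_L + jZ_0·tanβl)/(Z_0 + jZ_L·tanβl)
     = 300·(70.6 + j2670)/(300 + j629)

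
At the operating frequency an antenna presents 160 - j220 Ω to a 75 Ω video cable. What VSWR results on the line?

VSWR ≈ 6.48

Γ = (Z_L − Z_0)/(Z_L + Z_0) = (85 − j220)/(235 − j220)
|Γ| = 236/322 = 0.733
VSWR = (1 + |Γ|)/(1 − |Γ|) = 1.73/0.267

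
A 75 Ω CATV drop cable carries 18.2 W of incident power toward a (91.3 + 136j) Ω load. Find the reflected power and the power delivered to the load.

|Γ| = |(16.3 + j136)/(166.3 + j136)| = 0.638
|Γ|² = 0.407
P_refl = |Γ|²·P_inc = 7.4 W, P_del = (1 − |Γ|²)·P_inc = 10.8 W

P_reflected ≈ 7.4 W; P_delivered ≈ 10.8 W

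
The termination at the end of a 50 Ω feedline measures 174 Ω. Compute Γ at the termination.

Γ = (Z_L − Z_0)/(Z_L + Z_0) = (174 − 50)/(174 + 50) = 124/224

Γ = 0.554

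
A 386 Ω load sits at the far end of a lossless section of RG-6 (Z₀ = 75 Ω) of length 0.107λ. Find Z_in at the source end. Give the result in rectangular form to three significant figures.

βl = 2π × 0.107 = 38.5°
tan(βl) = tan(38.5°) = 0.796
Z_in = Z_0·(Z_L + jZ_0·tanβl)/(Z_0 + jZ_L·tanβl)
     = 75·(386 + j59.7)/(75 + j307)

Z_in ≈ 35.5 − j85.6 Ω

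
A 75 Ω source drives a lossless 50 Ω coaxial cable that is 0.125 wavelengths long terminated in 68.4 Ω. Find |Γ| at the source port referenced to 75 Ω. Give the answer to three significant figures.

βl = 2π × 0.125 = 45°
tan(βl) = 1
Z_in = Z_0·(Z_L + jZ_0·tanβl)/(Z_0 + jZ_L·tanβl) = 47.6 − j15.2 Ω
Γ_s = (Z_in − Z_s)/(Z_in + Z_s) = (-27.4 − j15.2)/(123 − j15.2), |Γ_s| = 0.253

|Γ| ≈ 0.253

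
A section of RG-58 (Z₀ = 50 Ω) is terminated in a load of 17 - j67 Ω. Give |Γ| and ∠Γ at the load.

Γ ≈ 0.788 ∠ -71.2°

Γ = (Z_L − Z_0)/(Z_L + Z_0) = (-33 − j67)/(67 − j67)
|Γ| = 74.7/94.8 = 0.788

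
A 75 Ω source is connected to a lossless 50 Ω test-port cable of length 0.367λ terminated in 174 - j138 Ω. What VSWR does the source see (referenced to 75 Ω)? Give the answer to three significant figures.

βl = 2π × 0.367 = 132°
tan(βl) = -1.11
Z_in = Z_0·(Z_L + jZ_0·tanβl)/(Z_0 + jZ_L·tanβl) = 20.3 + j56.1 Ω
Γ_s = (Z_in − Z_s)/(Z_in + Z_s) = (-54.7 + j56.1)/(95.3 + j56.1), |Γ_s| = 0.708
VSWR = (1 + |Γ_s|)/(1 − |Γ_s|)

VSWR ≈ 5.85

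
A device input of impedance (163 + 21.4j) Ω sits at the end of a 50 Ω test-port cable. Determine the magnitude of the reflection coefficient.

Γ = (Z_L − Z_0)/(Z_L + Z_0) = (113 + j21.4)/(213 + j21.4)
|Γ| = 115/214

|Γ| ≈ 0.537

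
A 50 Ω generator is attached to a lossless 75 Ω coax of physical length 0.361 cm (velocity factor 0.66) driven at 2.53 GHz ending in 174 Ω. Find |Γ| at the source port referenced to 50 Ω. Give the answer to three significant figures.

λ = v/f = 0.66·c / 2.53 GHz = 0.0783 m
βl = 2π·l/λ = 2π × 0.0461 = 16.6°
tan(βl) = 0.298
Z_in = Z_0·(Z_L + jZ_0·tanβl)/(Z_0 + jZ_L·tanβl) = 128 − j66.3 Ω
Γ_s = (Z_in − Z_s)/(Z_in + Z_s) = (78.1 − j66.3)/(178 − j66.3), |Γ_s| = 0.539

|Γ| ≈ 0.539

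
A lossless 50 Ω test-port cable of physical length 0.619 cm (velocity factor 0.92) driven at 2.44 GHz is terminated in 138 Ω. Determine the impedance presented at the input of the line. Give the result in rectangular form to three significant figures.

λ = v/f = 0.92·c / 2.44 GHz = 0.113 m
βl = 2π·l/λ = 2π × 0.0547 = 19.7°
tan(βl) = tan(19.7°) = 0.358
Z_in = Z_0·(Z_L + jZ_0·tanβl)/(Z_0 + jZ_L·tanβl)
     = 50·(138 + j17.9)/(50 + j49.4)

Z_in ≈ 78.8 − j59.9 Ω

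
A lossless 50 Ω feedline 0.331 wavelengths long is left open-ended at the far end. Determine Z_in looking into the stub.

βl = 2π × 0.331 = 119°
tan(βl) = -1.79
For an open-ended stub, Z_in = −jZ_0·cot(βl) = −jZ_0/tan(βl)

Z_in ≈ +j27.9 Ω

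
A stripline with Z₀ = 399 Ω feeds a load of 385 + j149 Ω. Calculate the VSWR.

VSWR ≈ 1.46

Γ = (Z_L − Z_0)/(Z_L + Z_0) = (-14 + j149)/(784 + j149)
|Γ| = 150/798 = 0.188
VSWR = (1 + |Γ|)/(1 − |Γ|) = 1.19/0.812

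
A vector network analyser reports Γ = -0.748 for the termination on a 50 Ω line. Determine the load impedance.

Z_L = Z_0·(1 + Γ)/(1 − Γ) = 50·(0.252)/(1.75)

Z_L ≈ 7.21 Ω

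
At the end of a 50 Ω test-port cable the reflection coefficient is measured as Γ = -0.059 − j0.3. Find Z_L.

Z_L ≈ 37.4 − j24.8 Ω

Z_L = Z_0·(1 + Γ)/(1 − Γ) = 50·(0.941 − j0.3)/(1.06 + j0.3)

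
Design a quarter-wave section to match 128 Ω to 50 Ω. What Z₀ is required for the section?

Z_qwt = √(Z_0·R_L) = √(50 × 128) = √6400

Z_qwt ≈ 80 Ω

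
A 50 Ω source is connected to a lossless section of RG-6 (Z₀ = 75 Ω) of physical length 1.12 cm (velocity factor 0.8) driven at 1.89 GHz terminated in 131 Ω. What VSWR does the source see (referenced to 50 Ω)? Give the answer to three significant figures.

VSWR ≈ 2.29

λ = v/f = 0.8·c / 1.89 GHz = 0.127 m
βl = 2π·l/λ = 2π × 0.0882 = 31.8°
tan(βl) = 0.619
Z_in = Z_0·(Z_L + jZ_0·tanβl)/(Z_0 + jZ_L·tanβl) = 83.5 − j43.9 Ω
Γ_s = (Z_in − Z_s)/(Z_in + Z_s) = (33.5 − j43.9)/(134 − j43.9), |Γ_s| = 0.393
VSWR = (1 + |Γ_s|)/(1 − |Γ_s|)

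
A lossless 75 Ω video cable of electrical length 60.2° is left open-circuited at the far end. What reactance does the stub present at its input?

X_in ≈ -43 Ω (capacitive)

tan(βl) = 1.75
For an open-circuited stub, Z_in = −jZ_0·cot(βl) = −jZ_0/tan(βl)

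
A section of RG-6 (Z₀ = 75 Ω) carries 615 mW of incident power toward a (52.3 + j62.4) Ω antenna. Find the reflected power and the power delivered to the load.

|Γ| = |(-22.7 + j62.4)/(127.3 + j62.4)| = 0.468
|Γ|² = 0.219
P_refl = |Γ|²·P_inc = 135 mW, P_del = (1 − |Γ|²)·P_inc = 480 mW

P_reflected ≈ 135 mW; P_delivered ≈ 480 mW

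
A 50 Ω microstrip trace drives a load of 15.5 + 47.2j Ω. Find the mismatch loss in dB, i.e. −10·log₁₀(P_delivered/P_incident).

Γ = (-34.5 + j47.2)/(65.5 + j47.2), |Γ| = 0.724
|Γ|² = 0.524, so P_del/P_inc = 1 − |Γ|² = 0.476
ML = −10·log₁₀(1 − |Γ|²)

mismatch loss ≈ 3.23 dB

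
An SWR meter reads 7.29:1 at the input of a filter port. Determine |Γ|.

|Γ| ≈ 0.759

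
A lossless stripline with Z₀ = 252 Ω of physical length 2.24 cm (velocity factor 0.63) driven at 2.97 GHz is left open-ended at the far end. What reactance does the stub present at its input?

λ = v/f = 0.63·c / 2.97 GHz = 0.0636 m
βl = 2π·l/λ = 2π × 0.352 = 127°
tan(βl) = -1.34
For an open-ended stub, Z_in = −jZ_0·cot(βl) = −jZ_0/tan(βl)

X_in ≈ 188 Ω (inductive)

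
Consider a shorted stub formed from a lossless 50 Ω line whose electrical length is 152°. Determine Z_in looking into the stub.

tan(βl) = -0.532
For a shorted stub, Z_in = jZ_0·tan(βl)

Z_in ≈ −j26.6 Ω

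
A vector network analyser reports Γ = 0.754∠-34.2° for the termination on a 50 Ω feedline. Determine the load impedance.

Z_L = Z_0·(1 + Γ)/(1 − Γ) = 50·(1.62 − j0.424)/(0.376 + j0.424)

Z_L ≈ 67.2 − j132 Ω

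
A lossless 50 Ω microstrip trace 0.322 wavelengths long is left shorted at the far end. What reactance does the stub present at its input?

X_in ≈ -103 Ω (capacitive)

βl = 2π × 0.322 = 116°
tan(βl) = -2.06
For a shorted stub, Z_in = jZ_0·tan(βl)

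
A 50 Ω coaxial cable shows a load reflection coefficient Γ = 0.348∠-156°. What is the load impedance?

Z_L = Z_0·(1 + Γ)/(1 − Γ) = 50·(0.682 − j0.142)/(1.32 + j0.142)

Z_L ≈ 25 − j8.06 Ω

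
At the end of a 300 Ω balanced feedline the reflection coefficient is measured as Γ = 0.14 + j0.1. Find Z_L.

Z_L = Z_0·(1 + Γ)/(1 − Γ) = 300·(1.14 + j0.1)/(0.86 − j0.1)

Z_L ≈ 388 + j80 Ω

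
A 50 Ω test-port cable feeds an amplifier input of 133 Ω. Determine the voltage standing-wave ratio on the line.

VSWR ≈ 2.66

Γ = (133 − 50)/(133 + 50) = 0.454
VSWR = (1 + 0.454)/(1 − 0.454)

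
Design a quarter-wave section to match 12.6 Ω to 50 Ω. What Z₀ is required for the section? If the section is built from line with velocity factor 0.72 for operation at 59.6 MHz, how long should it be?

Z_qwt = √(Z_0·R_L) = √(50 × 12.6) = √630
λ = 0.72·c/f = 3.62 m, so l = λ/4 = 0.906 m

Z_qwt ≈ 25.1 Ω; length ≈ 90.6 cm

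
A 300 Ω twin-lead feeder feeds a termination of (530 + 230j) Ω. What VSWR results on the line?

VSWR ≈ 2.21

Γ = (Z_L − Z_0)/(Z_L + Z_0) = (230 + j230)/(830 + j230)
|Γ| = 325/861 = 0.378
VSWR = (1 + |Γ|)/(1 − |Γ|) = 1.38/0.622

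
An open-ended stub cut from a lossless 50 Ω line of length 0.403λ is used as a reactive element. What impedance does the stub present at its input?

Z_in ≈ +j71.6 Ω

βl = 2π × 0.403 = 145°
tan(βl) = -0.698
For an open-ended stub, Z_in = −jZ_0·cot(βl) = −jZ_0/tan(βl)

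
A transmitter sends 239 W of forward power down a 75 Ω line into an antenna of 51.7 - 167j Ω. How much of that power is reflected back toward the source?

P_reflected ≈ 155 W

|Γ| = |(-23.3 − j167)/(126.7 − j167)| = 0.804
|Γ|² = 0.647
P_refl = |Γ|²·P_inc = 155 W, P_del = (1 − |Γ|²)·P_inc = 84.4 W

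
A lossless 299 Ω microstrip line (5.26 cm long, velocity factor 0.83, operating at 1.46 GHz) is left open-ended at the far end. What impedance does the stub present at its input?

Z_in ≈ +j115 Ω

λ = v/f = 0.83·c / 1.46 GHz = 0.171 m
βl = 2π·l/λ = 2π × 0.308 = 111°
tan(βl) = -2.6
For an open-ended stub, Z_in = −jZ_0·cot(βl) = −jZ_0/tan(βl)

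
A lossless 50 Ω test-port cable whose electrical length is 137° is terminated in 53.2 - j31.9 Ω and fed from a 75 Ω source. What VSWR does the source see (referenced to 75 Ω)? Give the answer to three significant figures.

tan(βl) = -0.933
Z_in = Z_0·(Z_L + jZ_0·tanβl)/(Z_0 + jZ_L·tanβl) = 86.6 + j18.3 Ω
Γ_s = (Z_in − Z_s)/(Z_in + Z_s) = (11.6 + j18.3)/(162 + j18.3), |Γ_s| = 0.133
VSWR = (1 + |Γ_s|)/(1 − |Γ_s|)

VSWR ≈ 1.31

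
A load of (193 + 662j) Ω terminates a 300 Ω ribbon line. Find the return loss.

Γ = (-107 + j662)/(493 + j662), |Γ| = 0.812
RL = −20·log₁₀|Γ| = −20·log₁₀(0.812)

RL ≈ 1.8 dB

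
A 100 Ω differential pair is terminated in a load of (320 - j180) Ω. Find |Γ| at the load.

|Γ| ≈ 0.622

Γ = (Z_L − Z_0)/(Z_L + Z_0) = (220 − j180)/(420 − j180)
|Γ| = 284/457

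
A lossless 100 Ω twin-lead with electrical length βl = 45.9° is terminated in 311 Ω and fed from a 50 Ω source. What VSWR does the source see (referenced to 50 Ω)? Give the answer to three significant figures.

tan(βl) = 1.03
Z_in = Z_0·(Z_L + jZ_0·tanβl)/(Z_0 + jZ_L·tanβl) = 56.8 − j79.2 Ω
Γ_s = (Z_in − Z_s)/(Z_in + Z_s) = (6.83 − j79.2)/(107 − j79.2), |Γ_s| = 0.598
VSWR = (1 + |Γ_s|)/(1 − |Γ_s|)

VSWR ≈ 3.97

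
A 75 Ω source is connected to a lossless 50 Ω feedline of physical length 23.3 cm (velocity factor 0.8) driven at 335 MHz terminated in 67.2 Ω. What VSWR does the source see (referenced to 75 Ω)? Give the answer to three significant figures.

VSWR ≈ 1.88

λ = v/f = 0.8·c / 335 MHz = 0.716 m
βl = 2π·l/λ = 2π × 0.325 = 117°
tan(βl) = -1.96
Z_in = Z_0·(Z_L + jZ_0·tanβl)/(Z_0 + jZ_L·tanβl) = 41 + j9.97 Ω
Γ_s = (Z_in − Z_s)/(Z_in + Z_s) = (-34 + j9.97)/(116 + j9.97), |Γ_s| = 0.304
VSWR = (1 + |Γ_s|)/(1 − |Γ_s|)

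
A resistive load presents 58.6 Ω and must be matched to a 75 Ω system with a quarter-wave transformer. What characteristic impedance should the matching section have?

Z_qwt ≈ 66.3 Ω

Z_qwt = √(Z_0·R_L) = √(75 × 58.6) = √4395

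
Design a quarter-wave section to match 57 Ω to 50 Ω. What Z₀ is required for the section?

Z_qwt = √(Z_0·R_L) = √(50 × 57) = √2850

Z_qwt ≈ 53.4 Ω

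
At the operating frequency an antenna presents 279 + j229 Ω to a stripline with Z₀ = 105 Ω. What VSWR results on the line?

Γ = (Z_L − Z_0)/(Z_L + Z_0) = (174 + j229)/(384 + j229)
|Γ| = 288/447 = 0.643
VSWR = (1 + |Γ|)/(1 − |Γ|) = 1.64/0.357

VSWR ≈ 4.61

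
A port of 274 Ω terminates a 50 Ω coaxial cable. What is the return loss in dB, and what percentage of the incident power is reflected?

Γ = (274 − 50)/(274 + 50) = 0.691
RL = −20·log₁₀(0.691) = 3.21 dB
P_refl/P_inc = |Γ|² = 0.478

RL ≈ 3.21 dB; 47.8% of incident power reflected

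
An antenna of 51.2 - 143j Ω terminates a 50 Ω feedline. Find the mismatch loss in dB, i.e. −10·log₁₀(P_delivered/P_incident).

mismatch loss ≈ 4.77 dB

Γ = (1.2 − j143)/(101.2 − j143), |Γ| = 0.816
|Γ|² = 0.666, so P_del/P_inc = 1 − |Γ|² = 0.334
ML = −10·log₁₀(1 − |Γ|²)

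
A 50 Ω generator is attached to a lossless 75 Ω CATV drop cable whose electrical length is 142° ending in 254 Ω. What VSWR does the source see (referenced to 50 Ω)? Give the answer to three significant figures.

tan(βl) = -0.781
Z_in = Z_0·(Z_L + jZ_0·tanβl)/(Z_0 + jZ_L·tanβl) = 51.1 + j76.7 Ω
Γ_s = (Z_in − Z_s)/(Z_in + Z_s) = (1.12 + j76.7)/(101 + j76.7), |Γ_s| = 0.604
VSWR = (1 + |Γ_s|)/(1 − |Γ_s|)

VSWR ≈ 4.05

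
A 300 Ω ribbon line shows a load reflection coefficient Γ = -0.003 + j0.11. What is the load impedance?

Z_L ≈ 291 + j64.8 Ω

Z_L = Z_0·(1 + Γ)/(1 − Γ) = 300·(0.997 + j0.11)/(1 − j0.11)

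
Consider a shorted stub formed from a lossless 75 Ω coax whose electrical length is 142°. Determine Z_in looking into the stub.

tan(βl) = -0.781
For a shorted stub, Z_in = jZ_0·tan(βl)

Z_in ≈ −j58.6 Ω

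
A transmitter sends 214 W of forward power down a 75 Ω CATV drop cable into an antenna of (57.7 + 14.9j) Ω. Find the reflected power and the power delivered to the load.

|Γ| = |(-17.3 + j14.9)/(132.7 + j14.9)| = 0.171
|Γ|² = 0.0292
P_refl = |Γ|²·P_inc = 6.26 W, P_del = (1 − |Γ|²)·P_inc = 208 W

P_reflected ≈ 6.26 W; P_delivered ≈ 208 W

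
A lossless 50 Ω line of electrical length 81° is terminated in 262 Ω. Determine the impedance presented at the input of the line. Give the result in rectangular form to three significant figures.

tan(βl) = tan(81°) = 6.31
Z_in = Z_0·(Z_L + jZ_0·tanβl)/(Z_0 + jZ_L·tanβl)
     = 50·(262 + j316)/(50 + j1650)

Z_in ≈ 9.77 − j7.62 Ω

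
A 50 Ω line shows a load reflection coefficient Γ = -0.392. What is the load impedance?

Z_L = Z_0·(1 + Γ)/(1 − Γ) = 50·(0.608)/(1.39)

Z_L ≈ 21.8 Ω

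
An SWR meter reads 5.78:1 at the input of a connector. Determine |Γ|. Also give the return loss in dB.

|Γ| ≈ 0.705; return loss ≈ 3.04 dB

|Γ| = (S − 1)/(S + 1) = (5.78 − 1)/(5.78 + 1) = 4.78/6.78
RL = −20·log₁₀|Γ| = −20·log₁₀(0.705)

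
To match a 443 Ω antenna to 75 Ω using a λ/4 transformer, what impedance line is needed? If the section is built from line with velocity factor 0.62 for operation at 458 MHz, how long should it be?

Z_qwt ≈ 182 Ω; length ≈ 10.2 cm

Z_qwt = √(Z_0·R_L) = √(75 × 443) = √33220
λ = 0.62·c/f = 0.406 m, so l = λ/4 = 0.102 m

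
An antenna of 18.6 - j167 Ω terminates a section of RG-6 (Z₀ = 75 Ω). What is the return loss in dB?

RL ≈ 0.717 dB

Γ = (-56.4 − j167)/(93.6 − j167), |Γ| = 0.921
RL = −20·log₁₀|Γ| = −20·log₁₀(0.921)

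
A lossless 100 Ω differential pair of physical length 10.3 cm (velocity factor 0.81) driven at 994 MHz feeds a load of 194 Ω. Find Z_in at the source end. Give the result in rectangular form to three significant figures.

λ = v/f = 0.81·c / 994 MHz = 0.244 m
βl = 2π·l/λ = 2π × 0.421 = 152°
tan(βl) = tan(152°) = -0.539
Z_in = Z_0·(Z_L + jZ_0·tanβl)/(Z_0 + jZ_L·tanβl)
     = 100·(194 − j53.9)/(100 − j105)

Z_in ≈ 120 + j71.2 Ω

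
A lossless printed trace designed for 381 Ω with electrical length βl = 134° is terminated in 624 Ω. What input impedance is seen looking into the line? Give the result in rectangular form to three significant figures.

tan(βl) = tan(134°) = -1.04
Z_in = Z_0·(Z_L + jZ_0·tanβl)/(Z_0 + jZ_L·tanβl)
     = 381·(624 − j395)/(381 − j646)

Z_in ≈ 334 + j171 Ω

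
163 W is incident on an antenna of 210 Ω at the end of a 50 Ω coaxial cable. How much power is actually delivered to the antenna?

Γ = (210 − 50)/(210 + 50) = 0.615
|Γ|² = 0.379
P_refl = |Γ|²·P_inc = 61.7 W, P_del = (1 − |Γ|²)·P_inc = 101 W

P_delivered ≈ 101 W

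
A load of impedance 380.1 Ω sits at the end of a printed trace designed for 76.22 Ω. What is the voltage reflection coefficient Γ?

Γ = (Z_L − Z_0)/(Z_L + Z_0) = (380.1 − 76.22)/(380.1 + 76.22) = 303.9/456.3

Γ = 0.666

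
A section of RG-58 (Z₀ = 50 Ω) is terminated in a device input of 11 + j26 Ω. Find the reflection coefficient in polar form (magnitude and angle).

Γ ≈ 0.707 ∠ 123°

Γ = (Z_L − Z_0)/(Z_L + Z_0) = (-39 + j26)/(61 + j26)
|Γ| = 46.9/66.3 = 0.707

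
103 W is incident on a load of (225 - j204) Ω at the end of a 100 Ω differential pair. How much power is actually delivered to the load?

P_delivered ≈ 63 W

|Γ| = |(125 − j204)/(325 − j204)| = 0.624
|Γ|² = 0.389
P_refl = |Γ|²·P_inc = 40 W, P_del = (1 − |Γ|²)·P_inc = 63 W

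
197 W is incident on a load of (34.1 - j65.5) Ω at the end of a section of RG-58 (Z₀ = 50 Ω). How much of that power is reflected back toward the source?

|Γ| = |(-15.9 − j65.5)/(84.1 − j65.5)| = 0.632
|Γ|² = 0.4
P_refl = |Γ|²·P_inc = 78.8 W, P_del = (1 − |Γ|²)·P_inc = 118 W

P_reflected ≈ 78.8 W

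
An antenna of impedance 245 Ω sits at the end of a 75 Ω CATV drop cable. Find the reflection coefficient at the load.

Γ = 0.531

Γ = (Z_L − Z_0)/(Z_L + Z_0) = (245 − 75)/(245 + 75) = 170/320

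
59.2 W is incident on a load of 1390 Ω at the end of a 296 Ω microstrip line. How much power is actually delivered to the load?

Γ = (1390 − 296)/(1390 + 296) = 0.649
|Γ|² = 0.421
P_refl = |Γ|²·P_inc = 24.9 W, P_del = (1 − |Γ|²)·P_inc = 34.3 W

P_delivered ≈ 34.3 W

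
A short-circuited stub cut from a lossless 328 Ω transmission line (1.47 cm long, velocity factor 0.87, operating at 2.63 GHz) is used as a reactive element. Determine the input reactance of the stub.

λ = v/f = 0.87·c / 2.63 GHz = 0.0992 m
βl = 2π·l/λ = 2π × 0.148 = 53.3°
tan(βl) = 1.34
For a short-circuited stub, Z_in = jZ_0·tan(βl)

X_in ≈ 440 Ω (inductive)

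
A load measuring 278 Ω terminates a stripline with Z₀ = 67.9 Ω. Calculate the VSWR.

VSWR ≈ 4.09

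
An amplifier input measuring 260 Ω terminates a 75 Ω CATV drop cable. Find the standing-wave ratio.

For a purely resistive load, VSWR = R_L/Z_0 or Z_0/R_L (whichever > 1) = 260/75

VSWR ≈ 3.47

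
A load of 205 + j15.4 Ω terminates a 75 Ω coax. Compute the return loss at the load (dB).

Γ = (130 + j15.4)/(280 + j15.4), |Γ| = 0.467
RL = −20·log₁₀|Γ| = −20·log₁₀(0.467)

RL ≈ 6.62 dB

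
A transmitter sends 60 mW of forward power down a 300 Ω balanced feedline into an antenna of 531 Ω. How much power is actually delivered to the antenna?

P_delivered ≈ 55.4 mW

Γ = (531 − 300)/(531 + 300) = 0.278
|Γ|² = 0.0773
P_refl = |Γ|²·P_inc = 4.64 mW, P_del = (1 − |Γ|²)·P_inc = 55.4 mW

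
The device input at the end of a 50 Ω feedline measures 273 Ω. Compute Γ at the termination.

Γ = 0.69

Γ = (Z_L − Z_0)/(Z_L + Z_0) = (273 − 50)/(273 + 50) = 223/323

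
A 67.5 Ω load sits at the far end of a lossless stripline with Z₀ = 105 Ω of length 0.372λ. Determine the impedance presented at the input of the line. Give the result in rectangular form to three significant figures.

βl = 2π × 0.372 = 134°
tan(βl) = tan(134°) = -1.04
Z_in = Z_0·(Z_L + jZ_0·tanβl)/(Z_0 + jZ_L·tanβl)
     = 105·(67.5 − j109)/(105 − j70.1)

Z_in ≈ 97 − j44.3 Ω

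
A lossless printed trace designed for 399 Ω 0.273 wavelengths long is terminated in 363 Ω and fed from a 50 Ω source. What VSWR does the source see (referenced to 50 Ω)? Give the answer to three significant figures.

VSWR ≈ 8.74

βl = 2π × 0.273 = 98.3°
tan(βl) = -6.87
Z_in = Z_0·(Z_L + jZ_0·tanβl)/(Z_0 + jZ_L·tanβl) = 437 − j11.8 Ω
Γ_s = (Z_in − Z_s)/(Z_in + Z_s) = (387 − j11.8)/(487 − j11.8), |Γ_s| = 0.795
VSWR = (1 + |Γ_s|)/(1 − |Γ_s|)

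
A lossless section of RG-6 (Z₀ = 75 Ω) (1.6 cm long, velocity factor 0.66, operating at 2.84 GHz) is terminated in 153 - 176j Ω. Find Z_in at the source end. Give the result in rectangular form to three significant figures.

Z_in ≈ 15.1 + j8.63 Ω

λ = v/f = 0.66·c / 2.84 GHz = 0.0697 m
βl = 2π·l/λ = 2π × 0.229 = 82.6°
tan(βl) = tan(82.6°) = 7.72
Z_in = Z_0·(Z_L + jZ_0·tanβl)/(Z_0 + jZ_L·tanβl)
     = 75·(153 + j403)/(1430 + j1180)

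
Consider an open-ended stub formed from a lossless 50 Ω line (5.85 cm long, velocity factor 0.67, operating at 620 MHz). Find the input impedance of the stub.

λ = v/f = 0.67·c / 620 MHz = 0.324 m
βl = 2π·l/λ = 2π × 0.18 = 65°
tan(βl) = 2.14
For an open-ended stub, Z_in = −jZ_0·cot(βl) = −jZ_0/tan(βl)

Z_in ≈ −j23.4 Ω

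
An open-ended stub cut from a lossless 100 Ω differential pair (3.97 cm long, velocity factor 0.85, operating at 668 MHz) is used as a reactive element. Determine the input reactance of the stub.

X_in ≈ -131 Ω (capacitive)

λ = v/f = 0.85·c / 668 MHz = 0.382 m
βl = 2π·l/λ = 2π × 0.104 = 37.4°
tan(βl) = 0.766
For an open-ended stub, Z_in = −jZ_0·cot(βl) = −jZ_0/tan(βl)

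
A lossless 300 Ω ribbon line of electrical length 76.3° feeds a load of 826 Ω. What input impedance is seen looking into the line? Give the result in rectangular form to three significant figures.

tan(βl) = tan(76.3°) = 4.1
Z_in = Z_0·(Z_L + jZ_0·tanβl)/(Z_0 + jZ_L·tanβl)
     = 300·(826 + j1230)/(300 + j3390)

Z_in ≈ 115 − j63 Ω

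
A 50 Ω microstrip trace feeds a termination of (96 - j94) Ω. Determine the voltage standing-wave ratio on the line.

Γ = (Z_L − Z_0)/(Z_L + Z_0) = (46 − j94)/(146 − j94)
|Γ| = 105/174 = 0.603
VSWR = (1 + |Γ|)/(1 − |Γ|) = 1.6/0.397

VSWR ≈ 4.03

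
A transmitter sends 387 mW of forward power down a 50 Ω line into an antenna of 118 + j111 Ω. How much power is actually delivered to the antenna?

P_delivered ≈ 225 mW

|Γ| = |(68 + j111)/(168 + j111)| = 0.646
|Γ|² = 0.418
P_refl = |Γ|²·P_inc = 162 mW, P_del = (1 − |Γ|²)·P_inc = 225 mW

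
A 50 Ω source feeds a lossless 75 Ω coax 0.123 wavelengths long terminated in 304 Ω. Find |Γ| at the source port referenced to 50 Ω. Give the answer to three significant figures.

|Γ| ≈ 0.635

βl = 2π × 0.123 = 44.3°
tan(βl) = 0.975
Z_in = Z_0·(Z_L + jZ_0·tanβl)/(Z_0 + jZ_L·tanβl) = 35.7 − j67.9 Ω
Γ_s = (Z_in − Z_s)/(Z_in + Z_s) = (-14.3 − j67.9)/(85.7 − j67.9), |Γ_s| = 0.635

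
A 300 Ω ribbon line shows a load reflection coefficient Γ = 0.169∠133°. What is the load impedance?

Z_L ≈ 231 + j58.9 Ω

Z_L = Z_0·(1 + Γ)/(1 − Γ) = 300·(0.885 + j0.124)/(1.12 − j0.124)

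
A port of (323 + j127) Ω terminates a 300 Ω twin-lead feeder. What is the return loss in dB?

Γ = (23 + j127)/(623 + j127), |Γ| = 0.203
RL = −20·log₁₀|Γ| = −20·log₁₀(0.203)

RL ≈ 13.9 dB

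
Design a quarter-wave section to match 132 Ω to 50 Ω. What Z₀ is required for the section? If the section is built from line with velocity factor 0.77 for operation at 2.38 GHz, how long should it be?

Z_qwt ≈ 81.2 Ω; length ≈ 2.43 cm

Z_qwt = √(Z_0·R_L) = √(50 × 132) = √6600
λ = 0.77·c/f = 0.0971 m, so l = λ/4 = 0.0243 m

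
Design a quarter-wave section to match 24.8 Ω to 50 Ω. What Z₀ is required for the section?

Z_qwt ≈ 35.2 Ω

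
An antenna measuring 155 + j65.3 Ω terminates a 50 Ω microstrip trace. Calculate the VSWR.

Γ = (Z_L − Z_0)/(Z_L + Z_0) = (105 + j65.3)/(205 + j65.3)
|Γ| = 124/215 = 0.575
VSWR = (1 + |Γ|)/(1 − |Γ|) = 1.57/0.425

VSWR ≈ 3.7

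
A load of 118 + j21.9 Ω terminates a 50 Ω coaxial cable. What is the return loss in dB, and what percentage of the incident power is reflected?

RL ≈ 7.5 dB; 17.8% of incident power reflected

Γ = (68 + j21.9)/(168 + j21.9), |Γ| = 0.422
RL = −20·log₁₀(0.422) = 7.5 dB
P_refl/P_inc = |Γ|² = 0.178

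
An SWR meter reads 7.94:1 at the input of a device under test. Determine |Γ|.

|Γ| ≈ 0.776

|Γ| = (S − 1)/(S + 1) = (7.94 − 1)/(7.94 + 1) = 6.94/8.94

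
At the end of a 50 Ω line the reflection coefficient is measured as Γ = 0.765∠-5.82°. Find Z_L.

Z_L = Z_0·(1 + Γ)/(1 − Γ) = 50·(1.76 − j0.0776)/(0.239 + j0.0776)

Z_L ≈ 329 − j123 Ω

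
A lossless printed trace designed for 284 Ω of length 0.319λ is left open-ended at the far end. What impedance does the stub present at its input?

βl = 2π × 0.319 = 115°
tan(βl) = -2.16
For an open-ended stub, Z_in = −jZ_0·cot(βl) = −jZ_0/tan(βl)

Z_in ≈ +j131 Ω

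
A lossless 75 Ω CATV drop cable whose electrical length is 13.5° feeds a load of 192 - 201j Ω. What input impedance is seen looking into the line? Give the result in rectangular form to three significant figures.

tan(βl) = tan(13.5°) = 0.24
Z_in = Z_0·(Z_L + jZ_0·tanβl)/(Z_0 + jZ_L·tanβl)
     = 75·(192 − j183)/(123 + j46.1)

Z_in ≈ 66 − j136 Ω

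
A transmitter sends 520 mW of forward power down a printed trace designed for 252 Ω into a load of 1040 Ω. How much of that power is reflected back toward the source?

P_reflected ≈ 193 mW

Γ = (1040 − 252)/(1040 + 252) = 0.61
|Γ|² = 0.372
P_refl = |Γ|²·P_inc = 193 mW, P_del = (1 − |Γ|²)·P_inc = 327 mW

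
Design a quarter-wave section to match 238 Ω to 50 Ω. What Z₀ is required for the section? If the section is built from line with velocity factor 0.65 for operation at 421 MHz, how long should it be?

Z_qwt ≈ 109 Ω; length ≈ 11.6 cm

Z_qwt = √(Z_0·R_L) = √(50 × 238) = √11900
λ = 0.65·c/f = 0.463 m, so l = λ/4 = 0.116 m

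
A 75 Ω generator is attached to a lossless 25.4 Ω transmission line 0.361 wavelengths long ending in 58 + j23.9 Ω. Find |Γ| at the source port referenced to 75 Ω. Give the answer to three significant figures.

βl = 2π × 0.361 = 130°
tan(βl) = -1.19
Z_in = Z_0·(Z_L + jZ_0·tanβl)/(Z_0 + jZ_L·tanβl) = 11.8 + j12.1 Ω
Γ_s = (Z_in − Z_s)/(Z_in + Z_s) = (-63.2 + j12.1)/(86.8 + j12.1), |Γ_s| = 0.735

|Γ| ≈ 0.735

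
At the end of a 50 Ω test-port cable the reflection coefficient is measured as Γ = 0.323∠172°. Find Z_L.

Z_L ≈ 25.7 + j2.58 Ω

Z_L = Z_0·(1 + Γ)/(1 − Γ) = 50·(0.68 + j0.045)/(1.32 − j0.045)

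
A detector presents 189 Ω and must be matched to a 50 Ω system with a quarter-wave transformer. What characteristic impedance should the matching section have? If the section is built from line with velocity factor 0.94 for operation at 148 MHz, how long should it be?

Z_qwt ≈ 97.2 Ω; length ≈ 47.6 cm

Z_qwt = √(Z_0·R_L) = √(50 × 189) = √9450
λ = 0.94·c/f = 1.91 m, so l = λ/4 = 0.476 m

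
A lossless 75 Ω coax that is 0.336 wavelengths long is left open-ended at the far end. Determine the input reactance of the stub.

βl = 2π × 0.336 = 121°
tan(βl) = -1.67
For an open-ended stub, Z_in = −jZ_0·cot(βl) = −jZ_0/tan(βl)

X_in ≈ 45 Ω (inductive)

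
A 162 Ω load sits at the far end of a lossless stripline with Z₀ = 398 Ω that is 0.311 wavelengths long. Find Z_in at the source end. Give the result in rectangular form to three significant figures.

Z_in ≈ 574 − j408 Ω

βl = 2π × 0.311 = 112°
tan(βl) = tan(112°) = -2.48
Z_in = Z_0·(Z_L + jZ_0·tanβl)/(Z_0 + jZ_L·tanβl)
     = 398·(162 − j987)/(398 − j402)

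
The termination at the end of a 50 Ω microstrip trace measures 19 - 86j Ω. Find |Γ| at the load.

|Γ| ≈ 0.829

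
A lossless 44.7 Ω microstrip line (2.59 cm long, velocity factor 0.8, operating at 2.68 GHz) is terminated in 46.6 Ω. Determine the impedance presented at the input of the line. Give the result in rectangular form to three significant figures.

Z_in ≈ 43.1 + j0.849 Ω

λ = v/f = 0.8·c / 2.68 GHz = 0.0896 m
βl = 2π·l/λ = 2π × 0.289 = 104°
tan(βl) = tan(104°) = -3.98
Z_in = Z_0·(Z_L + jZ_0·tanβl)/(Z_0 + jZ_L·tanβl)
     = 44.7·(46.6 − j178)/(44.7 − j185)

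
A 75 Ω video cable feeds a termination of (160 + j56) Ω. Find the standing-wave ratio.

VSWR ≈ 2.46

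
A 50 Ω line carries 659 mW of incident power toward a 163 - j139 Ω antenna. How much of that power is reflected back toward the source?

P_reflected ≈ 327 mW

|Γ| = |(113 − j139)/(213 − j139)| = 0.704
|Γ|² = 0.496
P_refl = |Γ|²·P_inc = 327 mW, P_del = (1 − |Γ|²)·P_inc = 332 mW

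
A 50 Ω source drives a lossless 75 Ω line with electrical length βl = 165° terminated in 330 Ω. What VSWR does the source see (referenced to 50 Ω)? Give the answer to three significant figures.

VSWR ≈ 6.36

tan(βl) = -0.268
Z_in = Z_0·(Z_L + jZ_0·tanβl)/(Z_0 + jZ_L·tanβl) = 148 + j154 Ω
Γ_s = (Z_in − Z_s)/(Z_in + Z_s) = (98 + j154)/(198 + j154), |Γ_s| = 0.728
VSWR = (1 + |Γ_s|)/(1 − |Γ_s|)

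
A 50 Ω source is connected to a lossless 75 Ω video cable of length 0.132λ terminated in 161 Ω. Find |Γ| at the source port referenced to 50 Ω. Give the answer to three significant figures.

βl = 2π × 0.132 = 47.5°
tan(βl) = 1.09
Z_in = Z_0·(Z_L + jZ_0·tanβl)/(Z_0 + jZ_L·tanβl) = 54.3 − j45.5 Ω
Γ_s = (Z_in − Z_s)/(Z_in + Z_s) = (4.34 − j45.5)/(104 − j45.5), |Γ_s| = 0.401

|Γ| ≈ 0.401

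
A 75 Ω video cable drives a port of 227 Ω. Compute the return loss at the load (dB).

RL ≈ 5.96 dB

Γ = (227 − 75)/(227 + 75) = 0.503
RL = −20·log₁₀|Γ| = −20·log₁₀(0.503)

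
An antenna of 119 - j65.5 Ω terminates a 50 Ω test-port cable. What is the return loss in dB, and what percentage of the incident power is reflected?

Γ = (69 − j65.5)/(169 − j65.5), |Γ| = 0.525
RL = −20·log₁₀(0.525) = 5.6 dB
P_refl/P_inc = |Γ|² = 0.276

RL ≈ 5.6 dB; 27.6% of incident power reflected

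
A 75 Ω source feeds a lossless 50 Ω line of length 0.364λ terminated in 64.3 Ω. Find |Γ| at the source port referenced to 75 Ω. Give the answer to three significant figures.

|Γ| ≈ 0.249

βl = 2π × 0.364 = 131°
tan(βl) = -1.15
Z_in = Z_0·(Z_L + jZ_0·tanβl)/(Z_0 + jZ_L·tanβl) = 46.9 + j11.8 Ω
Γ_s = (Z_in − Z_s)/(Z_in + Z_s) = (-28.1 + j11.8)/(122 + j11.8), |Γ_s| = 0.249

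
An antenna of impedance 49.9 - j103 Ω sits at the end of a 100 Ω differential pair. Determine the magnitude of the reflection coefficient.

|Γ| ≈ 0.63

Γ = (Z_L − Z_0)/(Z_L + Z_0) = (-50.1 − j103)/(149.9 − j103)
|Γ| = 115/182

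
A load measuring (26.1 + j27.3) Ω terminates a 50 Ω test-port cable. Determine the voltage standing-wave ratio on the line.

Γ = (Z_L − Z_0)/(Z_L + Z_0) = (-23.9 + j27.3)/(76.1 + j27.3)
|Γ| = 36.3/80.8 = 0.449
VSWR = (1 + |Γ|)/(1 − |Γ|) = 1.45/0.551

VSWR ≈ 2.63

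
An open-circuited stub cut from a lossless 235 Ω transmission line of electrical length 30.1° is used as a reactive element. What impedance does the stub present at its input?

tan(βl) = 0.58
For an open-circuited stub, Z_in = −jZ_0·cot(βl) = −jZ_0/tan(βl)

Z_in ≈ −j405 Ω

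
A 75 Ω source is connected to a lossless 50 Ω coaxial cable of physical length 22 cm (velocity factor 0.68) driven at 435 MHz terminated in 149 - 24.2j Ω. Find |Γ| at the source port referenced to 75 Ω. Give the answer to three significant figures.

λ = v/f = 0.68·c / 435 MHz = 0.469 m
βl = 2π·l/λ = 2π × 0.469 = 169°
tan(βl) = -0.197
Z_in = Z_0·(Z_L + jZ_0·tanβl)/(Z_0 + jZ_L·tanβl) = 133 + j48.6 Ω
Γ_s = (Z_in − Z_s)/(Z_in + Z_s) = (58.2 + j48.6)/(208 + j48.6), |Γ_s| = 0.355

|Γ| ≈ 0.355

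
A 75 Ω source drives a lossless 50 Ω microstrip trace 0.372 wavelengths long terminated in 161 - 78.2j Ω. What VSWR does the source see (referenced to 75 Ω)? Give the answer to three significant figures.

βl = 2π × 0.372 = 134°
tan(βl) = -1.04
Z_in = Z_0·(Z_L + jZ_0·tanβl)/(Z_0 + jZ_L·tanβl) = 28.9 + j53.5 Ω
Γ_s = (Z_in − Z_s)/(Z_in + Z_s) = (-46.1 + j53.5)/(104 + j53.5), |Γ_s| = 0.604
VSWR = (1 + |Γ_s|)/(1 − |Γ_s|)

VSWR ≈ 4.05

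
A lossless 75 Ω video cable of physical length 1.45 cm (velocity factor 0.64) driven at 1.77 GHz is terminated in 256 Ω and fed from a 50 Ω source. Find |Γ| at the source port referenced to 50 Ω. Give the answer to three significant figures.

|Γ| ≈ 0.565

λ = v/f = 0.64·c / 1.77 GHz = 0.108 m
βl = 2π·l/λ = 2π × 0.134 = 48.1°
tan(βl) = 1.12
Z_in = Z_0·(Z_L + jZ_0·tanβl)/(Z_0 + jZ_L·tanβl) = 37.1 − j57.5 Ω
Γ_s = (Z_in − Z_s)/(Z_in + Z_s) = (-12.9 − j57.5)/(87.1 − j57.5), |Γ_s| = 0.565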